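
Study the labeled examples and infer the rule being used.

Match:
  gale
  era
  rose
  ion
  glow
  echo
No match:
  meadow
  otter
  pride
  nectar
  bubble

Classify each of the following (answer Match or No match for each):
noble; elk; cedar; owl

No match, Match, No match, Match

The rule appears to be: length ≤ 4.
noble: No match (length 5). elk: Match (length 3). cedar: No match (length 5). owl: Match (length 3).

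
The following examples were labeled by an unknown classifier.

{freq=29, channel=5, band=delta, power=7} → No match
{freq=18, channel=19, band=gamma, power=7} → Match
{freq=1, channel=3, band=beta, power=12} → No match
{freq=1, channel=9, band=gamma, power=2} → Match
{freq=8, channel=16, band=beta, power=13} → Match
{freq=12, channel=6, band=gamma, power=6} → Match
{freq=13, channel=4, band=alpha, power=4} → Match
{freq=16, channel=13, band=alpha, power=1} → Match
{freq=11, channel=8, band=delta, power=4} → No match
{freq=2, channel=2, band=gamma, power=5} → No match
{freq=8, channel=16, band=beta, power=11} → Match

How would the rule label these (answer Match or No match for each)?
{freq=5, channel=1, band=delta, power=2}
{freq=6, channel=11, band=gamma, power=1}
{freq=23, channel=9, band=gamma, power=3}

No match, Match, Match

The rule appears to be: band is not delta AND channel ≥ 4.
{freq=5, channel=1, band=delta, power=2} → band is delta, channel = 1 → No match. {freq=6, channel=11, band=gamma, power=1} → band is gamma, channel = 11 → Match. {freq=23, channel=9, band=gamma, power=3} → band is gamma, channel = 9 → Match.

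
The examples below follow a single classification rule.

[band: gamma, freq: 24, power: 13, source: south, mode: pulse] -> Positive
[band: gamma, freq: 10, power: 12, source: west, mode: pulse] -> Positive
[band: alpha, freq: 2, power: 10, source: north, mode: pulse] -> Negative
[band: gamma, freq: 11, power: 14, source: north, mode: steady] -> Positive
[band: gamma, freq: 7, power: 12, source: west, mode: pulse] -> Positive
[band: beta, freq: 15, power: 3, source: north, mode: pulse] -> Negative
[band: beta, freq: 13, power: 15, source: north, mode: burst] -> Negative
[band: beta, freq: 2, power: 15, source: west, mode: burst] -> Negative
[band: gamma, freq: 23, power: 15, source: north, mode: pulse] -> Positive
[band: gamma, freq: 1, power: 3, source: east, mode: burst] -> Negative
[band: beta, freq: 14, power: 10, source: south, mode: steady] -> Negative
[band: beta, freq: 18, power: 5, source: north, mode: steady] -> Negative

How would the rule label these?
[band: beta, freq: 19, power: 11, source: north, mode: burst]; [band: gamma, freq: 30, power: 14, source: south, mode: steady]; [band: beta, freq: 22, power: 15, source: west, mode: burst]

One predicate separates the groups cleanly: band is gamma AND freq ≥ 2.
[band: beta, freq: 19, power: 11, source: north, mode: burst] → band is beta, freq = 19 → Negative.
[band: gamma, freq: 30, power: 14, source: south, mode: steady] → band is gamma, freq = 30 → Positive.
[band: beta, freq: 22, power: 15, source: west, mode: burst] → band is beta, freq = 22 → Negative.

Negative, Positive, Negative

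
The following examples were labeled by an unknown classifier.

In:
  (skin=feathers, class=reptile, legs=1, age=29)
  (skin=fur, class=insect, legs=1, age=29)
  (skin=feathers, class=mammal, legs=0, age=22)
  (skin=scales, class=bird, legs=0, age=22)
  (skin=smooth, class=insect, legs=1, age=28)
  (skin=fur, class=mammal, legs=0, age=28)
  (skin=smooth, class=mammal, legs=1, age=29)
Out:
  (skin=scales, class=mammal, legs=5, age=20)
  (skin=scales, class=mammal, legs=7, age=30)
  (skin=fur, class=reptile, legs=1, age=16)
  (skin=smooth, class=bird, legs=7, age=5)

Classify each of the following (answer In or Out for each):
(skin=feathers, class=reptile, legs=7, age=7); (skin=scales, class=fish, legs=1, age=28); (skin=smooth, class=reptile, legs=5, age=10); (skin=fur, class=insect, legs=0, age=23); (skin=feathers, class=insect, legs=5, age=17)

The common property of the 'In' items is: age ≥ 22 AND age ≤ 29. No 'Out' item has it.
(skin=feathers, class=reptile, legs=7, age=7) — age = 7, hence Out.
(skin=scales, class=fish, legs=1, age=28) — age = 28, hence In.
(skin=smooth, class=reptile, legs=5, age=10) — age = 10, hence Out.
(skin=fur, class=insect, legs=0, age=23) — age = 23, hence In.
(skin=feathers, class=insect, legs=5, age=17) — age = 17, hence Out.

Out, In, Out, In, Out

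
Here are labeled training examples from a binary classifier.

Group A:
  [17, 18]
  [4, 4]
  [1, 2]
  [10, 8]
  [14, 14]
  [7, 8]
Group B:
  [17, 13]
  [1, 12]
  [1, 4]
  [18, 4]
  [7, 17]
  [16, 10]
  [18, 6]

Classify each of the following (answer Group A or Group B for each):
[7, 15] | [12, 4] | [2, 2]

Group B, Group B, Group A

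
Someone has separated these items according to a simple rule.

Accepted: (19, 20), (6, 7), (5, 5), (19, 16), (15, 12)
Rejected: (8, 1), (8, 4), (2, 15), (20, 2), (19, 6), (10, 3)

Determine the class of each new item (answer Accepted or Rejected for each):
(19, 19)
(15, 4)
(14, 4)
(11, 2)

Accepted, Rejected, Rejected, Rejected

All 'Accepted' examples share one property — |first − second| ≤ 3 — and every 'Rejected' example lacks it.
(19, 19): |19−19| = 0, fits → Accepted.
(15, 4): |15−4| = 11, fails the rule → Rejected.
(14, 4): |14−4| = 10, fails the rule → Rejected.
(11, 2): |11−2| = 9, fails the rule → Rejected.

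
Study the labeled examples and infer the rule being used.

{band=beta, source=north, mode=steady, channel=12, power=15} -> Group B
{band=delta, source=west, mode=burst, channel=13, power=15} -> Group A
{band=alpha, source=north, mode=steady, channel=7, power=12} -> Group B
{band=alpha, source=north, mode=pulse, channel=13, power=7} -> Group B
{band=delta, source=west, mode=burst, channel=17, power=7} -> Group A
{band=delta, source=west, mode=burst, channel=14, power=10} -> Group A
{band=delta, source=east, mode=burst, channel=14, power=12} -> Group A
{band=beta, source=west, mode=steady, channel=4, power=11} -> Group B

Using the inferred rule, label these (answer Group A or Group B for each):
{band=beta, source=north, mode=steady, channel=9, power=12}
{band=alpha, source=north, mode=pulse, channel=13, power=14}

Group B, Group B

'Group A' ⟺ band is delta.
{band=beta, source=north, mode=steady, channel=9, power=12} — band is beta, hence Group B. {band=alpha, source=north, mode=pulse, channel=13, power=14} — band is alpha, hence Group B.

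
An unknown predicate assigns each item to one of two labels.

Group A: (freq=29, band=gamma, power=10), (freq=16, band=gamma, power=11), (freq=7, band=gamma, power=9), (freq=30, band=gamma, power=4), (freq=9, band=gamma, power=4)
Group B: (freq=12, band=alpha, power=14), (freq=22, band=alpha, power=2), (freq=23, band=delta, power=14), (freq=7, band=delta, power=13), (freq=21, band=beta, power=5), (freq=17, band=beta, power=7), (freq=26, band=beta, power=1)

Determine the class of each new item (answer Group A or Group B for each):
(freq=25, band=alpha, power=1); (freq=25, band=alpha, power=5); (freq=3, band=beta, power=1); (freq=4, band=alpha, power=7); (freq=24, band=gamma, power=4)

The pattern is that an item is 'Group A' exactly when: band is gamma.
Group B: (freq=25, band=alpha, power=1), since band is alpha.
Group B: (freq=25, band=alpha, power=5), since band is alpha.
Group B: (freq=3, band=beta, power=1), since band is beta.
Group B: (freq=4, band=alpha, power=7), since band is alpha.
Group A: (freq=24, band=gamma, power=4), since band is gamma.

Group B, Group B, Group B, Group B, Group A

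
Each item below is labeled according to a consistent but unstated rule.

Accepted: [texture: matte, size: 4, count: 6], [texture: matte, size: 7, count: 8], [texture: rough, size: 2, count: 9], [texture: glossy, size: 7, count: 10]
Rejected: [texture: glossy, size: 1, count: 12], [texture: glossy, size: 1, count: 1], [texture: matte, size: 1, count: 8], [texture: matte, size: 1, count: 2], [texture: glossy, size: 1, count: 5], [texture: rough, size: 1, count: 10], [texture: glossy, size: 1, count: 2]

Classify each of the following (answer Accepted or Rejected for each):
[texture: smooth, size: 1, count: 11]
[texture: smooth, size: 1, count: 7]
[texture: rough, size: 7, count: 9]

Every 'Accepted' example satisfies: size ≥ 2. None of the 'Rejected' examples do.
[texture: smooth, size: 1, count: 11]: size = 1, doesn't match → Rejected.
[texture: smooth, size: 1, count: 7]: size = 1, doesn't match → Rejected.
[texture: rough, size: 7, count: 9]: size = 7, satisfies this → Accepted.

Rejected, Rejected, Accepted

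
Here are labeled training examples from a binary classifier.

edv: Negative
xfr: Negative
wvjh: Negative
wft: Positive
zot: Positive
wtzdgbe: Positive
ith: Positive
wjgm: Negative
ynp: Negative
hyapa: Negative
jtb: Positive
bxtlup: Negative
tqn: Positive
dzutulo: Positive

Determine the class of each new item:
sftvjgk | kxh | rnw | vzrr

Rule: odd length AND contains 't'. This holds for each 'Positive' example and fails for each 'Negative' one.
sftvjgk: length 7, has 't', qualifies → Positive.
kxh: length 3, no 't', does not fit → Negative.
rnw: length 3, no 't', does not fit → Negative.
vzrr: length 4, no 't', does not fit → Negative.

Positive, Negative, Negative, Negative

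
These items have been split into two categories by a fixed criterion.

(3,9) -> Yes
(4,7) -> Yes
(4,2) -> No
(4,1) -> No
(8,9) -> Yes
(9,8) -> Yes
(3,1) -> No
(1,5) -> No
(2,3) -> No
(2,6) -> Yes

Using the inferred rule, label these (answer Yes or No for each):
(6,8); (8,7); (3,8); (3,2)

A rule that fits every label: sum ≥ 8 — true of each 'Yes' example, false of each 'No' one.

Yes, Yes, Yes, No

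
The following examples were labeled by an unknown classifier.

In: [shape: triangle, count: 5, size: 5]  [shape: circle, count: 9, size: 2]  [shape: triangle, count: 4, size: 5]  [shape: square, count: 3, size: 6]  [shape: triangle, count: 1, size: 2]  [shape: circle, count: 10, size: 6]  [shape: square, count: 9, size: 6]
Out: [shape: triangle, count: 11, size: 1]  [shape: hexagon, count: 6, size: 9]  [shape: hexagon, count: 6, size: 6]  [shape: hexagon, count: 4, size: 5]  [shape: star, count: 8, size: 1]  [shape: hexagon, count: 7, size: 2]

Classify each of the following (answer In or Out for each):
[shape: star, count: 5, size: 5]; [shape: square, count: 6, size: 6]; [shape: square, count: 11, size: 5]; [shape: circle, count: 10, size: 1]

One predicate separates the groups cleanly: shape is not hexagon AND size ≥ 2.
[shape: star, count: 5, size: 5] → shape is star, size = 5 → In. [shape: square, count: 6, size: 6] → shape is square, size = 6 → In. [shape: square, count: 11, size: 5] → shape is square, size = 5 → In. [shape: circle, count: 10, size: 1] → shape is circle, size = 1 → Out.

In, In, In, Out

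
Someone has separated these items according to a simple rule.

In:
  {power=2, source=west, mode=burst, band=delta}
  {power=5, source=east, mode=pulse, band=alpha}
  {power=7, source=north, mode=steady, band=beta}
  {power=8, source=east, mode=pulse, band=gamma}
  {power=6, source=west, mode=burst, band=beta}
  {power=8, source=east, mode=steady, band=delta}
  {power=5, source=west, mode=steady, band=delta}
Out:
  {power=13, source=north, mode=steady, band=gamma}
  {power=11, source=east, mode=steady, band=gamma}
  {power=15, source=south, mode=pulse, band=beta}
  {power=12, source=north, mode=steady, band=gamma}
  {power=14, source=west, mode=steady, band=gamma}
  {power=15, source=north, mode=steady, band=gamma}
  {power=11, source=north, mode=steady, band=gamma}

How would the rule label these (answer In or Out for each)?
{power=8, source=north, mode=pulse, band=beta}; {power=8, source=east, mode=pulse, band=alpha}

In, In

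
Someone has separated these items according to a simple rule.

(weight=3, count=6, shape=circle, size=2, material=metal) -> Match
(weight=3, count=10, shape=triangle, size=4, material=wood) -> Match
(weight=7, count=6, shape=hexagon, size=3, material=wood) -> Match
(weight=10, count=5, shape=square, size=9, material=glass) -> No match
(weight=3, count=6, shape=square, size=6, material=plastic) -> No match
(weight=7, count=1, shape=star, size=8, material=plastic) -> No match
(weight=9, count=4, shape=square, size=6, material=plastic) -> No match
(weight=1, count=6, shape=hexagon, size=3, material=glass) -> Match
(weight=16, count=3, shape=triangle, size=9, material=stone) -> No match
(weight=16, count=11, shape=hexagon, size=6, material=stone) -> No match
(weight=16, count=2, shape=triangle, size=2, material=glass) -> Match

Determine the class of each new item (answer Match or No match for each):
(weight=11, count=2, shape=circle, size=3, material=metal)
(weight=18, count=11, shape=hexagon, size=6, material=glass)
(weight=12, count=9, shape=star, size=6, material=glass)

Match, No match, No match

The classifier is using: size ≤ 4.
(weight=11, count=2, shape=circle, size=3, material=metal) → size = 3 → Match. (weight=18, count=11, shape=hexagon, size=6, material=glass) → size = 6 → No match. (weight=12, count=9, shape=star, size=6, material=glass) → size = 6 → No match.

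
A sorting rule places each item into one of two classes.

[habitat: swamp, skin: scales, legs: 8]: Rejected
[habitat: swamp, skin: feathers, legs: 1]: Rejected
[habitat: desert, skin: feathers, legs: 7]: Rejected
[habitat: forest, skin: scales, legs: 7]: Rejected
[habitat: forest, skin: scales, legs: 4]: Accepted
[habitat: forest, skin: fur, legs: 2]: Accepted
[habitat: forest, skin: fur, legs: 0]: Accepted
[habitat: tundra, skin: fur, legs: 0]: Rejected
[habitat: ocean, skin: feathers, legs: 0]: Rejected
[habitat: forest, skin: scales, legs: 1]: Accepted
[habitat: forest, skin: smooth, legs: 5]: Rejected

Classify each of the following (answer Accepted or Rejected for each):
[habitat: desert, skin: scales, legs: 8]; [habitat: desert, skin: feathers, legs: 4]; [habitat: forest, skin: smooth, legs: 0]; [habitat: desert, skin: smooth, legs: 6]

Rejected, Rejected, Accepted, Rejected

The common property of the 'Accepted' items is: habitat is forest AND legs ≤ 4. No 'Rejected' item has it.
[habitat: desert, skin: scales, legs: 8]: habitat is desert, legs = 8 — doesn't match, so Rejected. [habitat: desert, skin: feathers, legs: 4]: habitat is desert, legs = 4 — doesn't match, so Rejected. [habitat: forest, skin: smooth, legs: 0]: habitat is forest, legs = 0 — fits, so Accepted. [habitat: desert, skin: smooth, legs: 6]: habitat is desert, legs = 6 — doesn't match, so Rejected.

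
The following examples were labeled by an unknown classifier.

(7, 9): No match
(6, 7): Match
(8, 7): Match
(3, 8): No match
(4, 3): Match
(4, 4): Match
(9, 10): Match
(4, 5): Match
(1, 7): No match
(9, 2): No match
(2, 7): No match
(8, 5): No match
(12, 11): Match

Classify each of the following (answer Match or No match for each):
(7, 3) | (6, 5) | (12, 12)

No match, Match, Match

The pattern is that an item is 'Match' exactly when: |first − second| ≤ 1.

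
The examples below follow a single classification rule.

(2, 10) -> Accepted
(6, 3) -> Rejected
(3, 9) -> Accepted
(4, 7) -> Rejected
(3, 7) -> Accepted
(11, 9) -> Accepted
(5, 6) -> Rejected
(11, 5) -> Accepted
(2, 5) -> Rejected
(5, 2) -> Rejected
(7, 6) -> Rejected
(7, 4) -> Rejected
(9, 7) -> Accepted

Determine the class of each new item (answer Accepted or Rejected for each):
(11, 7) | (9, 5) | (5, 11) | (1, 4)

Looking at the examples, the only property every 'Accepted' case has and every 'Rejected' case lacks is: sum is even.
(11, 7): 11+7 = 18 — satisfies this, so Accepted. (9, 5): 9+5 = 14 — satisfies this, so Accepted. (5, 11): 5+11 = 16 — satisfies this, so Accepted. (1, 4): 1+4 = 5 — does not satisfy this, so Rejected.

Accepted, Accepted, Accepted, Rejected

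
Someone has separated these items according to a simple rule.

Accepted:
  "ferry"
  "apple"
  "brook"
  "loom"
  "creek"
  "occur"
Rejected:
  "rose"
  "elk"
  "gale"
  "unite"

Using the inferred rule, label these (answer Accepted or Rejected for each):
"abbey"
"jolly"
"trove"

One predicate separates the groups cleanly: has a double letter.
Accepted: "abbey", since 'bb' doubled.
Accepted: "jolly", since 'll' doubled.
Rejected: "trove", since no doubled letter.

Accepted, Accepted, Rejected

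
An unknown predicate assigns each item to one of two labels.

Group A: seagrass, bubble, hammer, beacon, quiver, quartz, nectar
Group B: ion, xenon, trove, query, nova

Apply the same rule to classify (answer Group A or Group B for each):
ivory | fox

Rule: length ≥ 6. This holds for each 'Group A' example and fails for each 'Group B' one.

Group B, Group B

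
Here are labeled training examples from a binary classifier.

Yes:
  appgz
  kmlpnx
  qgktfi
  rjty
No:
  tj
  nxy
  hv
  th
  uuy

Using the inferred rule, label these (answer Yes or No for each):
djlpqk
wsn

One predicate separates the groups cleanly: length ≥ 4.
djlpqk → length 6 → Yes. wsn → length 3 → No.

Yes, No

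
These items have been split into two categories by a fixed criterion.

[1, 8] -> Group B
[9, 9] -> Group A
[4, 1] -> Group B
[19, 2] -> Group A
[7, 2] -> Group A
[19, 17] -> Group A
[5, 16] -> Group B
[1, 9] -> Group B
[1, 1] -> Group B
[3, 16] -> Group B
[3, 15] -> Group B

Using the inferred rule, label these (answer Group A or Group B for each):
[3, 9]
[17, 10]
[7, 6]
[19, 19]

A rule that fits every label: first ≥ 7 — true of each 'Group A' example, false of each 'Group B' one.
[3, 9]: Group B (first 3). [17, 10]: Group A (first 17). [7, 6]: Group A (first 7). [19, 19]: Group A (first 19).

Group B, Group A, Group A, Group A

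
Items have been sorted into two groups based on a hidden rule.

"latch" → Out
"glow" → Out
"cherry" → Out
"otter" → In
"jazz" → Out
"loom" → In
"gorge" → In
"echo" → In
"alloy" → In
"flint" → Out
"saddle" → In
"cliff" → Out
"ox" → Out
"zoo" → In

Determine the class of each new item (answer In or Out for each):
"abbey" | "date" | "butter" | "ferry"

The classifier is using: has ≥ 2 vowels.
"abbey": 2 vowels — meets the rule, so In.
"date": 2 vowels — meets the rule, so In.
"butter": 2 vowels — meets the rule, so In.
"ferry": 1 vowel — lacks this property, so Out.

In, In, In, Out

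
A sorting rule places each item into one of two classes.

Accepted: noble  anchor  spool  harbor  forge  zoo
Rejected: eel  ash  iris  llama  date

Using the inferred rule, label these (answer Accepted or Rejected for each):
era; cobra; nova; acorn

Rejected, Accepted, Accepted, Accepted

One predicate separates the groups cleanly: contains 'o'.
Rejected: era, since no 'o'.
Accepted: cobra, since has 'o'.
Accepted: nova, since has 'o'.
Accepted: acorn, since has 'o'.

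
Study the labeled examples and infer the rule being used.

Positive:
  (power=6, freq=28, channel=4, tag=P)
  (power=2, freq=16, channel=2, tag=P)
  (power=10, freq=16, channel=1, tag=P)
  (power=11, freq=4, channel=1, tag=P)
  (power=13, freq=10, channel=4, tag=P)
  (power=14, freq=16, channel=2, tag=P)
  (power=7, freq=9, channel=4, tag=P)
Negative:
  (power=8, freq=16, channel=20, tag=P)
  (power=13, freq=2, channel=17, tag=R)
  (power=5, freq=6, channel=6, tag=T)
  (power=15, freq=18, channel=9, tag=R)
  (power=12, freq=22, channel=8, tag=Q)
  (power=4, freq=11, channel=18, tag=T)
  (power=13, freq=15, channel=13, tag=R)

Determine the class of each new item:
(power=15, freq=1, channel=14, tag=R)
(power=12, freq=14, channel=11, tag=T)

Negative, Negative

The classifier is using: channel ≤ 4.
(power=15, freq=1, channel=14, tag=R): channel = 14, does not satisfy this → Negative.
(power=12, freq=14, channel=11, tag=T): channel = 11, does not satisfy this → Negative.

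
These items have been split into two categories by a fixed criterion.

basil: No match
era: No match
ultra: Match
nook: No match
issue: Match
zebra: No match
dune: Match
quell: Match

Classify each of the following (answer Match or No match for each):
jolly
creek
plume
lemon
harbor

No match, No match, Match, No match, No match

'Match' ⟺ contains 'u'.
jolly — no 'u', hence No match. creek — no 'u', hence No match. plume — has 'u', hence Match. lemon — no 'u', hence No match. harbor — no 'u', hence No match.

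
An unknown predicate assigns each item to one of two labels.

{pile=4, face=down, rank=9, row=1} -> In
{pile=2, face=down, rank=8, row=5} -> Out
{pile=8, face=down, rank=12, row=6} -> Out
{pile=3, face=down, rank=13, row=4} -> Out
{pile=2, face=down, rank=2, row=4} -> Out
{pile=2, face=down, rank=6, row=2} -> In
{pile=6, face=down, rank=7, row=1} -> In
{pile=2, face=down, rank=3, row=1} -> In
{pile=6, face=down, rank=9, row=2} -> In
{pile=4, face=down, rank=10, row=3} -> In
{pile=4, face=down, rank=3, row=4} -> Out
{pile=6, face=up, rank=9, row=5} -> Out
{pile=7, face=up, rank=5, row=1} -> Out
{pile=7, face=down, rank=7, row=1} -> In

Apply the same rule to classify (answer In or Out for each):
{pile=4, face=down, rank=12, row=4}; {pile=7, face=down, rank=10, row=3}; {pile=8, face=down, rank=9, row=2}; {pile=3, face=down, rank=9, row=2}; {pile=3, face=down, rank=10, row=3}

The distinguishing property — face is down AND row ≤ 3 — holds for all the 'In' cases and none of the 'Out' cases.
{pile=4, face=down, rank=12, row=4}: face is down, row = 4, doesn't match → Out. {pile=7, face=down, rank=10, row=3}: face is down, row = 3, has this property → In. {pile=8, face=down, rank=9, row=2}: face is down, row = 2, has this property → In. {pile=3, face=down, rank=9, row=2}: face is down, row = 2, has this property → In. {pile=3, face=down, rank=10, row=3}: face is down, row = 3, has this property → In.

Out, In, In, In, In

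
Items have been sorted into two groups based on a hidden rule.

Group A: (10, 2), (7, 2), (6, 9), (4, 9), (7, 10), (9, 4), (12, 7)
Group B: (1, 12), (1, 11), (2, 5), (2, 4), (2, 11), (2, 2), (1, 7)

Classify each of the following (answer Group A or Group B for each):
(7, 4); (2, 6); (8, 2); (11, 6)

Group A, Group B, Group A, Group A

Rule: first ≥ 4. This holds for each 'Group A' example and fails for each 'Group B' one.
(7, 4): Group A (first 7). (2, 6): Group B (first 2). (8, 2): Group A (first 8). (11, 6): Group A (first 11).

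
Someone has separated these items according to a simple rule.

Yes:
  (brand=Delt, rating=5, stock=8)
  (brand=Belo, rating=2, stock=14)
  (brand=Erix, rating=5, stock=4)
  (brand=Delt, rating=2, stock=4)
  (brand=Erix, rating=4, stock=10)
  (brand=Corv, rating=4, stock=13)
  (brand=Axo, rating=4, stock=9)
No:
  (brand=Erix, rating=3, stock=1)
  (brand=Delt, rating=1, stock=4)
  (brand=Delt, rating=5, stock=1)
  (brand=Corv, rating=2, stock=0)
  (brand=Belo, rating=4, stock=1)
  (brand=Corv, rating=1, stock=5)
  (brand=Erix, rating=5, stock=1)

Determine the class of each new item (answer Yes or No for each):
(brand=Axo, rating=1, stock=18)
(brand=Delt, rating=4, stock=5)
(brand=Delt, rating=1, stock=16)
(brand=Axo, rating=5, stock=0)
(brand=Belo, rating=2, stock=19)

The simplest hypothesis consistent with all the labels is: stock ≥ 4 AND rating ≥ 2.
(brand=Axo, rating=1, stock=18): No (stock = 18, rating = 1).
(brand=Delt, rating=4, stock=5): Yes (stock = 5, rating = 4).
(brand=Delt, rating=1, stock=16): No (stock = 16, rating = 1).
(brand=Axo, rating=5, stock=0): No (stock = 0, rating = 5).
(brand=Belo, rating=2, stock=19): Yes (stock = 19, rating = 2).

No, Yes, No, No, Yes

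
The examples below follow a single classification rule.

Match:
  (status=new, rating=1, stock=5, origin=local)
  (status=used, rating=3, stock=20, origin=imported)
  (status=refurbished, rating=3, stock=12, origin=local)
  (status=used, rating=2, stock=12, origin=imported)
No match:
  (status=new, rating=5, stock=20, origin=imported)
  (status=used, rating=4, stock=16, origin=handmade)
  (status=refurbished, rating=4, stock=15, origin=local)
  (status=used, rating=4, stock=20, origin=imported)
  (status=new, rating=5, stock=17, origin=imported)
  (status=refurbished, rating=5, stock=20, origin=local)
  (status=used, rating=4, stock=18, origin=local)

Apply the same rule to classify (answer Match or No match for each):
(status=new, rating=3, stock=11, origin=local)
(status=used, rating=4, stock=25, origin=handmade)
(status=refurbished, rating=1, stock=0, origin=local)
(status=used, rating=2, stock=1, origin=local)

Every 'Match' example satisfies: rating ≤ 3. None of the 'No match' examples do.
(status=new, rating=3, stock=11, origin=local) → rating = 3 → Match. (status=used, rating=4, stock=25, origin=handmade) → rating = 4 → No match. (status=refurbished, rating=1, stock=0, origin=local) → rating = 1 → Match. (status=used, rating=2, stock=1, origin=local) → rating = 2 → Match.

Match, No match, Match, Match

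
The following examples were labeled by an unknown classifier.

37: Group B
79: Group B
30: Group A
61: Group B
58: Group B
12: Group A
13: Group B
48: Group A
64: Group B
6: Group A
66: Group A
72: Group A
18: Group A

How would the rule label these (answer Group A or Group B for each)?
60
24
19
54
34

Group A, Group A, Group B, Group A, Group B

Every 'Group A' example satisfies: multiple of 3. None of the 'Group B' examples do.
60 — 60 = 3·20, hence Group A.
24 — 24 = 3·8, hence Group A.
19 — 19 = 3·6 + 1, hence Group B.
54 — 54 = 3·18, hence Group A.
34 — 34 = 3·11 + 1, hence Group B.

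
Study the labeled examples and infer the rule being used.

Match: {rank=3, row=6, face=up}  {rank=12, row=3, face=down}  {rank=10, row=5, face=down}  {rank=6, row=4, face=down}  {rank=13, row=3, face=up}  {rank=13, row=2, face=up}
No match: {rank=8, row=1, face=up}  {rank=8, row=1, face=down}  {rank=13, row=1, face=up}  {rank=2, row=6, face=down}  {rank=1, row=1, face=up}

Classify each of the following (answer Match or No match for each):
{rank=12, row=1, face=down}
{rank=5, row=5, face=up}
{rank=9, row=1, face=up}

No match, Match, No match

All 'Match' examples share one property — row ≥ 2 AND rank ≥ 3 — and every 'No match' example lacks it.
No match: {rank=12, row=1, face=down}, since row = 1, rank = 12. Match: {rank=5, row=5, face=up}, since row = 5, rank = 5. No match: {rank=9, row=1, face=up}, since row = 1, rank = 9.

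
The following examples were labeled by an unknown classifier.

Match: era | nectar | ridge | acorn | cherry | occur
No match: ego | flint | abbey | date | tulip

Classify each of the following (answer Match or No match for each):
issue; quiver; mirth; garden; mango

No match, Match, Match, Match, No match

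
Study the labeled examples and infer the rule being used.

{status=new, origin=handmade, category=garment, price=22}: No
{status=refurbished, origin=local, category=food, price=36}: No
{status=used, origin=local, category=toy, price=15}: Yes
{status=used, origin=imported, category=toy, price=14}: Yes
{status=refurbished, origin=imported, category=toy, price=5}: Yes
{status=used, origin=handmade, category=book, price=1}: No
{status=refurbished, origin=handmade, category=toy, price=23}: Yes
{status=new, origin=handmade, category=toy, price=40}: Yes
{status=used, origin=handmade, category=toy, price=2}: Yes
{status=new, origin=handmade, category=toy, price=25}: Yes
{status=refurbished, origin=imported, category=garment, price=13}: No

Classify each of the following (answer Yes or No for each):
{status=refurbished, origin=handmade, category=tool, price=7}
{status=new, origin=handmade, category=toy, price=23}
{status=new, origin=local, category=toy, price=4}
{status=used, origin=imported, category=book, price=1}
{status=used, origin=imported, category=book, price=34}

No, Yes, Yes, No, No

The distinguishing property — category is toy — holds for all the 'Yes' cases and none of the 'No' cases.
{status=refurbished, origin=handmade, category=tool, price=7}: category is tool — does not pass, so No. {status=new, origin=handmade, category=toy, price=23}: category is toy — meets the rule, so Yes. {status=new, origin=local, category=toy, price=4}: category is toy — meets the rule, so Yes. {status=used, origin=imported, category=book, price=1}: category is book — does not pass, so No. {status=used, origin=imported, category=book, price=34}: category is book — does not pass, so No.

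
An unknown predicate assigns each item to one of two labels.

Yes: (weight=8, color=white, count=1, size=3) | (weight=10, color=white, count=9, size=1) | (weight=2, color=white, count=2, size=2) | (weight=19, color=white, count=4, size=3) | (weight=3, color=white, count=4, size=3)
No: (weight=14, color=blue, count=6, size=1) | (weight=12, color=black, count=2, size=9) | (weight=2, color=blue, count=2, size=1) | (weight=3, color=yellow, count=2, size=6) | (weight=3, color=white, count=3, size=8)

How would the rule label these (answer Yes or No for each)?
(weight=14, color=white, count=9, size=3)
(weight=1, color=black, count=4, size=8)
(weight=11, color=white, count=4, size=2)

Every 'Yes' example satisfies: color is white AND size ≤ 3. None of the 'No' examples do.
(weight=14, color=white, count=9, size=3) — color is white, size = 3, hence Yes.
(weight=1, color=black, count=4, size=8) — color is black, size = 8, hence No.
(weight=11, color=white, count=4, size=2) — color is white, size = 2, hence Yes.

Yes, No, Yes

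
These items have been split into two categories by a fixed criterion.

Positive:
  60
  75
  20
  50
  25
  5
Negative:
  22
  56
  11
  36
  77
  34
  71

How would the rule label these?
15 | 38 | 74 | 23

A rule that fits every label: multiple of 5 — true of each 'Positive' example, false of each 'Negative' one.

Positive, Negative, Negative, Negative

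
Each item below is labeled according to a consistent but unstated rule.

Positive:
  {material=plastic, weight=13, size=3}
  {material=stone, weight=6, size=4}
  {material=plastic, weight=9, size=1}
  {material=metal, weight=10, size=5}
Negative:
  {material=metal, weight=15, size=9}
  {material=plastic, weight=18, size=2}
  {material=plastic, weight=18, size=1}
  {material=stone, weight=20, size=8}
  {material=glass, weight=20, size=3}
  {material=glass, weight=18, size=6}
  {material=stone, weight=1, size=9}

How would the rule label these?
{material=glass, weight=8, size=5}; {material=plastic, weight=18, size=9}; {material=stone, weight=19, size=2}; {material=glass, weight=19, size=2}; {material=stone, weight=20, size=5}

Positive, Negative, Negative, Negative, Negative

One predicate separates the groups cleanly: size ≤ 5 AND weight ≤ 13.
{material=glass, weight=8, size=5}: Positive (size = 5, weight = 8).
{material=plastic, weight=18, size=9}: Negative (size = 9, weight = 18).
{material=stone, weight=19, size=2}: Negative (size = 2, weight = 19).
{material=glass, weight=19, size=2}: Negative (size = 2, weight = 19).
{material=stone, weight=20, size=5}: Negative (size = 5, weight = 20).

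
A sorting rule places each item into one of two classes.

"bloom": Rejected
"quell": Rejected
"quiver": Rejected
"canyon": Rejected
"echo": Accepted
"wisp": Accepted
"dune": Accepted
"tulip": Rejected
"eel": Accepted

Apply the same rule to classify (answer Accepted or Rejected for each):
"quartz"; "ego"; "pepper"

The distinguishing property — length ≤ 4 — holds for all the 'Accepted' cases and none of the 'Rejected' cases.
"quartz": Rejected (length 6). "ego": Accepted (length 3). "pepper": Rejected (length 6).

Rejected, Accepted, Rejected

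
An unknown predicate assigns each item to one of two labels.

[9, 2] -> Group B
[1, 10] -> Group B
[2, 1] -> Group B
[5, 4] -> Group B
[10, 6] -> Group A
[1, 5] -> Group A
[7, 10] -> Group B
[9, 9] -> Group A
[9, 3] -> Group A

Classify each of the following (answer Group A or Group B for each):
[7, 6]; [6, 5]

The simplest hypothesis consistent with all the labels is: sum is even.
[7, 6]: 7+6 = 13 — does not satisfy this, so Group B.
[6, 5]: 6+5 = 11 — does not satisfy this, so Group B.

Group B, Group B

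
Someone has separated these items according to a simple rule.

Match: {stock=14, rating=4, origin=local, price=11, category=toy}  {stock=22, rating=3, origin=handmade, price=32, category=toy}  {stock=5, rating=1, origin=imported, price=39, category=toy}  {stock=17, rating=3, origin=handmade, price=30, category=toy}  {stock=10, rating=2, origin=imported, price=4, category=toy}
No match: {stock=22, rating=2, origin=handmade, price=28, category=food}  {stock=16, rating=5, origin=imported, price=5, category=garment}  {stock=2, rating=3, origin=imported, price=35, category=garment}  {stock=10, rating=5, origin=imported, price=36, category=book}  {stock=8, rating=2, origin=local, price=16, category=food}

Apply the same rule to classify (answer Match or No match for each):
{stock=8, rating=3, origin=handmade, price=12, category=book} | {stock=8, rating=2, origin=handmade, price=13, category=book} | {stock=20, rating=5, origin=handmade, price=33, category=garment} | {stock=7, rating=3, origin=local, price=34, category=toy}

No match, No match, No match, Match

Comparing the two groups points to one rule — category is toy.
{stock=8, rating=3, origin=handmade, price=12, category=book}: category is book — doesn't match, so No match.
{stock=8, rating=2, origin=handmade, price=13, category=book}: category is book — doesn't match, so No match.
{stock=20, rating=5, origin=handmade, price=33, category=garment}: category is garment — doesn't match, so No match.
{stock=7, rating=3, origin=local, price=34, category=toy}: category is toy — has this property, so Match.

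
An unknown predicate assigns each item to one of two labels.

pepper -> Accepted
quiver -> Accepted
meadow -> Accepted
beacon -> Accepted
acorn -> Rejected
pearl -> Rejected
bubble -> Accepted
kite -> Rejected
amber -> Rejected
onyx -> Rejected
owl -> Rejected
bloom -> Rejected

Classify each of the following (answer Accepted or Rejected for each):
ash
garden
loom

Rejected, Accepted, Rejected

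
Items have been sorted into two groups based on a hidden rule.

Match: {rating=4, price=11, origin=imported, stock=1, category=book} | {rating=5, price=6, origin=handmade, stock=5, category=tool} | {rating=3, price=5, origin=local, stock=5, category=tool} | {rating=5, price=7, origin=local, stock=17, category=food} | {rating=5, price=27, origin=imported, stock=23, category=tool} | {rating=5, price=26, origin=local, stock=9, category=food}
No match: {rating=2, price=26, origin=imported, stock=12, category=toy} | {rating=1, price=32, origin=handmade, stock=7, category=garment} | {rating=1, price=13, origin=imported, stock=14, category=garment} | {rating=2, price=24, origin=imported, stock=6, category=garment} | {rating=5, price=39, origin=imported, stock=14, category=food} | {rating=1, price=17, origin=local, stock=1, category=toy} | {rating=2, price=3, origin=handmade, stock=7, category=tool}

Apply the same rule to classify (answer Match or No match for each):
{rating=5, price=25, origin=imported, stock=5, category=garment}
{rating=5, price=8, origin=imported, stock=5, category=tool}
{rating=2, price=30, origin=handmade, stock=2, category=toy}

The rule appears to be: price ≤ 27 AND rating ≥ 3.
{rating=5, price=25, origin=imported, stock=5, category=garment} — price = 25, rating = 5, hence Match.
{rating=5, price=8, origin=imported, stock=5, category=tool} — price = 8, rating = 5, hence Match.
{rating=2, price=30, origin=handmade, stock=2, category=toy} — price = 30, rating = 2, hence No match.

Match, Match, No match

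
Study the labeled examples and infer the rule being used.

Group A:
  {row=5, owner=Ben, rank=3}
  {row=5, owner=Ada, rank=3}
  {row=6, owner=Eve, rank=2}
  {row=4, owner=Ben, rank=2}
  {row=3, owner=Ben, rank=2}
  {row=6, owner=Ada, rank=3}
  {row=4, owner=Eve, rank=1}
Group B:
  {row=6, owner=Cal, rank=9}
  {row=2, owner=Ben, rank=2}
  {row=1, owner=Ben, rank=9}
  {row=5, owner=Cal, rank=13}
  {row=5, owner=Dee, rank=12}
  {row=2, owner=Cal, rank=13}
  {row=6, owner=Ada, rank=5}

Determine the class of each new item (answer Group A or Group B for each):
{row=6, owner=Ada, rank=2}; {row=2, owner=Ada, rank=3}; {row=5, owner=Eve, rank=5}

All 'Group A' examples share one property — rank ≤ 3 AND row ≥ 3 — and every 'Group B' example lacks it.
{row=6, owner=Ada, rank=2}: rank = 2, row = 6, matches → Group A.
{row=2, owner=Ada, rank=3}: rank = 3, row = 2, fails this test → Group B.
{row=5, owner=Eve, rank=5}: rank = 5, row = 5, fails this test → Group B.

Group A, Group B, Group B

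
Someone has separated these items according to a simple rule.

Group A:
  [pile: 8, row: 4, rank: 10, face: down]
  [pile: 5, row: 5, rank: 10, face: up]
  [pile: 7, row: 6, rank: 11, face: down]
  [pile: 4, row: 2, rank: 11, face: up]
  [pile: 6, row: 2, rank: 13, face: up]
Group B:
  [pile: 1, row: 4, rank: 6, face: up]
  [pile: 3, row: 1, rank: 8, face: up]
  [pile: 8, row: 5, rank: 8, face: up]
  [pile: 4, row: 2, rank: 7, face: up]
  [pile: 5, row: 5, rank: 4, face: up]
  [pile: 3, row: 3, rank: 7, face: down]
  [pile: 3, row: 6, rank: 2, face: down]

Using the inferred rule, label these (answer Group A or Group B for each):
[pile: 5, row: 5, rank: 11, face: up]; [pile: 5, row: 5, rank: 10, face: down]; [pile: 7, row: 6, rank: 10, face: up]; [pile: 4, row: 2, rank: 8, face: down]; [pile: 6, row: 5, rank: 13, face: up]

Group A, Group A, Group A, Group B, Group A

A rule that fits every label: rank ≥ 10 — true of each 'Group A' example, false of each 'Group B' one.
[pile: 5, row: 5, rank: 11, face: up]: rank = 11 — fits, so Group A. [pile: 5, row: 5, rank: 10, face: down]: rank = 10 — fits, so Group A. [pile: 7, row: 6, rank: 10, face: up]: rank = 10 — fits, so Group A. [pile: 4, row: 2, rank: 8, face: down]: rank = 8 — does not satisfy this, so Group B. [pile: 6, row: 5, rank: 13, face: up]: rank = 13 — fits, so Group A.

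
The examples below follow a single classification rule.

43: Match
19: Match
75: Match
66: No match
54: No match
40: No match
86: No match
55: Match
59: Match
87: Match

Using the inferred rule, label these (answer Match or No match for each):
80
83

The common property of the 'Match' items is: odd. No 'No match' item has it.
80 → 80 is even → No match.
83 → 83 is odd → Match.

No match, Match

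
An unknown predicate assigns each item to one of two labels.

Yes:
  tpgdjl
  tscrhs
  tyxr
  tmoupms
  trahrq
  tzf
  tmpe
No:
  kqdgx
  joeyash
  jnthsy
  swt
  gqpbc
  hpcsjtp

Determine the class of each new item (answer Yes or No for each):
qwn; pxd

No, No

The simplest hypothesis consistent with all the labels is: starts with 't'.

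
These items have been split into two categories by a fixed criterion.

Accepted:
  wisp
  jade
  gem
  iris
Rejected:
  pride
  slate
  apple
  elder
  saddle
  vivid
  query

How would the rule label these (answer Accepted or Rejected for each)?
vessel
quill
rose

The simplest hypothesis consistent with all the labels is: length ≤ 4.
vessel → length 6 → Rejected. quill → length 5 → Rejected. rose → length 4 → Accepted.

Rejected, Rejected, Accepted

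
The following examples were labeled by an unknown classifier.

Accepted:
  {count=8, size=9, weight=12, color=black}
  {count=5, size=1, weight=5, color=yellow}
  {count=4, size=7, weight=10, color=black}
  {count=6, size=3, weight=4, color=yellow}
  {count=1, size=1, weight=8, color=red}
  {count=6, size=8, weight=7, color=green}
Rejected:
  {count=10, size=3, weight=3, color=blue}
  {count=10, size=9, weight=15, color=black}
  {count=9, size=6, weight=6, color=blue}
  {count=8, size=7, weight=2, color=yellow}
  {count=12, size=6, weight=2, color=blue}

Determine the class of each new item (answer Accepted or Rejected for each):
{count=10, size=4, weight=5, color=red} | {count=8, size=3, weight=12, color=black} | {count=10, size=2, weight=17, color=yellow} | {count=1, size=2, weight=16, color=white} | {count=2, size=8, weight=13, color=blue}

The simplest hypothesis consistent with all the labels is: count ≤ 8 AND weight ≥ 3.
{count=10, size=4, weight=5, color=red} → count = 10, weight = 5 → Rejected. {count=8, size=3, weight=12, color=black} → count = 8, weight = 12 → Accepted. {count=10, size=2, weight=17, color=yellow} → count = 10, weight = 17 → Rejected. {count=1, size=2, weight=16, color=white} → count = 1, weight = 16 → Accepted. {count=2, size=8, weight=13, color=blue} → count = 2, weight = 13 → Accepted.

Rejected, Accepted, Rejected, Accepted, Accepted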